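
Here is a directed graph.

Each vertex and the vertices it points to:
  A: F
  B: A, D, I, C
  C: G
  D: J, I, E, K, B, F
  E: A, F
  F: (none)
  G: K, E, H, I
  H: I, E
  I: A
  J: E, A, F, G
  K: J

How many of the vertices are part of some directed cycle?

5

A vertex is on a directed cycle iff it belongs to a strongly connected component of size ≥ 2 (or has a self-loop).
The vertices on cycles are {B, D, G, J, K} — 5 in total.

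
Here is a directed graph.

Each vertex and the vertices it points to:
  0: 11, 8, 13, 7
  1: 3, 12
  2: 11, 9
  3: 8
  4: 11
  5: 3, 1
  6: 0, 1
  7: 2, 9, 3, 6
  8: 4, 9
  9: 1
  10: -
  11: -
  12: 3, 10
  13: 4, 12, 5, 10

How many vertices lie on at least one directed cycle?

8

A vertex is on a directed cycle iff it belongs to a strongly connected component of size ≥ 2 (or has a self-loop).
The vertices on cycles are {0, 1, 3, 6, 7, 8, 9, 12} — 8 in total.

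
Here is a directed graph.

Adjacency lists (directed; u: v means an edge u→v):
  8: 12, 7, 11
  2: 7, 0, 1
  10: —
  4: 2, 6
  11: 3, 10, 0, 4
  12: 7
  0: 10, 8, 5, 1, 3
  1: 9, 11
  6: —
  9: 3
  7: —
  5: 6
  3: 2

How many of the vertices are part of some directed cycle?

8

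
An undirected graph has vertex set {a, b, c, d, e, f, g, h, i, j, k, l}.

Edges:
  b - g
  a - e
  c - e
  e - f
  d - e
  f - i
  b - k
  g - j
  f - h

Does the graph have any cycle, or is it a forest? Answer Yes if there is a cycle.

DFS, tracking each vertex's parent; an edge to a visited non-parent vertex closes a cycle.
Start from g:
visit g (parent –)
  visit j (parent g)
    j–g: parent, skip
  visit b (parent g)
    visit k (parent b)
      k–b: parent, skip
    b–g: parent, skip
visit a (parent –)
  visit e (parent a)
    e–a: parent, skip
    visit f (parent e)
      visit h (parent f)
        h–f: parent, skip
      f–e: parent, skip
      visit i (parent f)
        i–f: parent, skip
    visit d (parent e)
      d–e: parent, skip
    visit c (parent e)
      c–e: parent, skip
visit l (parent –)
No non-parent visited neighbor found — the graph is a forest.

No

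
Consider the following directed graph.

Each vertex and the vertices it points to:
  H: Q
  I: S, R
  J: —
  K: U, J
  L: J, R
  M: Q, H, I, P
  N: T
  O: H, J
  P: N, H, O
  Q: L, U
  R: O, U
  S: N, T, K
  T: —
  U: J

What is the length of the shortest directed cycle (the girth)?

For each vertex v, BFS finds the shortest path from v back to v.
The shortest such closed walk is H → Q → L → R → O → H, length 5.

5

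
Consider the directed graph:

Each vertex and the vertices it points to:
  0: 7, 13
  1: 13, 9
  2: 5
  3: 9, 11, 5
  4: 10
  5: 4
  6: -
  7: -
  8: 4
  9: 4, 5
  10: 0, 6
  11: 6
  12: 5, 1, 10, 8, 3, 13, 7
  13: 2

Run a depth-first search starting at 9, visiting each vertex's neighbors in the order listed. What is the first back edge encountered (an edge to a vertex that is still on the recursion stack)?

5→4

DFS from 9 (visiting each vertex's neighbors in the order listed); mark gray on enter, black on exit:
9 gray
  4 gray
    10 gray
      0 gray
        7 gray
        7 black
        13 gray
          2 gray
            5 gray
              5→4: 4 is gray → back edge
First back edge: 5 → 4.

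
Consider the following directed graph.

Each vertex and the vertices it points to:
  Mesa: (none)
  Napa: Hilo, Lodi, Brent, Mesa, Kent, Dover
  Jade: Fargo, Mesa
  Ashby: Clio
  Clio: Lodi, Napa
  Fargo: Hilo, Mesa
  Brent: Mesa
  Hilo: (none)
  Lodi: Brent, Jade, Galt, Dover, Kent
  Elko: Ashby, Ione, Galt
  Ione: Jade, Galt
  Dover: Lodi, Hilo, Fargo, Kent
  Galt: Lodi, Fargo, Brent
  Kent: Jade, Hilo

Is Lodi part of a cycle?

Lodi is on a cycle iff Lodi can reach itself via ≥1 edge.
Lodi → Galt → Lodi — yes.

Yes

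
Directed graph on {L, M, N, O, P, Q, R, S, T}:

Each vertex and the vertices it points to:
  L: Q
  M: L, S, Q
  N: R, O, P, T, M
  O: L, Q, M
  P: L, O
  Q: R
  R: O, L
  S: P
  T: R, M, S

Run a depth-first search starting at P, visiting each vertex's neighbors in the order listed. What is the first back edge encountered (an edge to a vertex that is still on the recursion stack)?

DFS from P (visiting each vertex's neighbors in the order listed); mark gray on enter, black on exit:
P gray
  L gray
    Q gray
      R gray
        O gray
          O→L: L is gray → back edge
First back edge: O → L.

O→L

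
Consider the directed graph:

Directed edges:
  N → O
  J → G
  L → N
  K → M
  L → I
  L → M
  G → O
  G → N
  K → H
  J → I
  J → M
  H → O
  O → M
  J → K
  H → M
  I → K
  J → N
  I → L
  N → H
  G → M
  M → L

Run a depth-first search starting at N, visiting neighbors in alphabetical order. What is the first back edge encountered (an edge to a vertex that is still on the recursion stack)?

K→H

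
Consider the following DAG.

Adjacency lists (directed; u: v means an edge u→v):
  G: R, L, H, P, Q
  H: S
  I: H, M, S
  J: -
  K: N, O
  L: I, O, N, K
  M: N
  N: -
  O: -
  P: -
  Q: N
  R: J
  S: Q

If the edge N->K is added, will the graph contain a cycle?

Adding N→K creates a cycle iff K can already reach N.
Path from K: K → N.
So K → … → N → K is a cycle.

Yes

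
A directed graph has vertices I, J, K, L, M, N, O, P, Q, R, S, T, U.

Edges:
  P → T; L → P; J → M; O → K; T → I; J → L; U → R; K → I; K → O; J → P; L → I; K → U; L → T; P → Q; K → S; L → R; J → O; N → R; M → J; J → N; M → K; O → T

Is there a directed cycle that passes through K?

Yes

K is on a cycle iff K can reach itself via ≥1 edge.
K → O → K — yes.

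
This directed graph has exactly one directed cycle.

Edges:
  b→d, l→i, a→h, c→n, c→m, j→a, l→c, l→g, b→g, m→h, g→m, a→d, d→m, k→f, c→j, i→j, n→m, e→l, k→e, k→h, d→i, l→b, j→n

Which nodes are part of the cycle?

DFS with gray/black marking from i:
i gray
  j gray
    a gray
      d gray
        d→i: i is gray → back edge
Back edge closes the cycle i → j → a → d → i; its vertices are {a, d, i, j}.

a, d, i, j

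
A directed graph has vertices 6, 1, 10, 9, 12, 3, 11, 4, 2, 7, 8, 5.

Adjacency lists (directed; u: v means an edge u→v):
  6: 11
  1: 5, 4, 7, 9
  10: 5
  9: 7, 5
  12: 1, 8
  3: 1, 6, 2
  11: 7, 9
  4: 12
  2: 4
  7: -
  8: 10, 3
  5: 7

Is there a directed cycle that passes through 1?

1 is on a cycle iff 1 can reach itself via ≥1 edge.
1 → 4 → 12 → 1 — yes.

Yes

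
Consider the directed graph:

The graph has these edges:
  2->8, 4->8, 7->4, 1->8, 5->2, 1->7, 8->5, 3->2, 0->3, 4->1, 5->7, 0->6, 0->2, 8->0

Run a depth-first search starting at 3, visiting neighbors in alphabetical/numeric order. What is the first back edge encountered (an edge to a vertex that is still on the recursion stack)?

0→2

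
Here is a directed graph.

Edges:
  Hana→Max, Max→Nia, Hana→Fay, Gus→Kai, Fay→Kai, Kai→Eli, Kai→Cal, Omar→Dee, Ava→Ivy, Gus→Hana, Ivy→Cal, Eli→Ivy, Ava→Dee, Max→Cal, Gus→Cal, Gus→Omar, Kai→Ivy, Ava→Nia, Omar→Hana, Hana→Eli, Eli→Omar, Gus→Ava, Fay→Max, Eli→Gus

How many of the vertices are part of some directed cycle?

A vertex is on a directed cycle iff it belongs to a strongly connected component of size ≥ 2 (or has a self-loop).
The vertices on cycles are {Eli, Fay, Gus, Kai, Hana, Omar} — 6 in total.

6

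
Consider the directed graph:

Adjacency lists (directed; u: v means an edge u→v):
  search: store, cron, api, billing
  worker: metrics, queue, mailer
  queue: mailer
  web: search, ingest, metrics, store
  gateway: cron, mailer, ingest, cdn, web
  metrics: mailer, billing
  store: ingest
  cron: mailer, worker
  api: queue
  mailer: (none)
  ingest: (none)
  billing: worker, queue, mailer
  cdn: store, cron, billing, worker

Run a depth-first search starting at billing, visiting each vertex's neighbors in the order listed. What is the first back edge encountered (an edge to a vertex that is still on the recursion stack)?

metrics->billing

DFS from billing (visiting each vertex's neighbors in the order listed); mark gray on enter, black on exit:
billing gray
  worker gray
    metrics gray
      mailer gray
      mailer black
      metrics→billing: billing is gray → back edge
First back edge: metrics → billing.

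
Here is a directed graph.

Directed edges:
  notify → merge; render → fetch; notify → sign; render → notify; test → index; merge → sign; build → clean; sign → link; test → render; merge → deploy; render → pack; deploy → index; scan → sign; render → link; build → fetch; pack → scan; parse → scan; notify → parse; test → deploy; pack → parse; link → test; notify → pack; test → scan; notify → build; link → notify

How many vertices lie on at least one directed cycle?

A vertex is on a directed cycle iff it belongs to a strongly connected component of size ≥ 2 (or has a self-loop).
The vertices on cycles are {link, pack, scan, sign, test, merge, parse, notify, render} — 9 in total.

9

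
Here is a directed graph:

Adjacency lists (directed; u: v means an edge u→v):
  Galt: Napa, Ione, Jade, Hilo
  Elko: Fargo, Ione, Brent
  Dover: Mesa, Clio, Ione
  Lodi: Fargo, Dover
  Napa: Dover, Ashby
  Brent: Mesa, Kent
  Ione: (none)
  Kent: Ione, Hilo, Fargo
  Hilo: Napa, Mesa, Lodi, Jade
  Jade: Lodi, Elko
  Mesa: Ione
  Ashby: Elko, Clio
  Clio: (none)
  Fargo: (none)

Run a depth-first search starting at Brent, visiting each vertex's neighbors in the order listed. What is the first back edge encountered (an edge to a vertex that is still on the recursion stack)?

DFS from Brent (visiting each vertex's neighbors in the order listed); mark gray on enter, black on exit:
Brent gray
  Mesa gray
    Ione gray
    Ione black
  Mesa black
  Kent gray
    Kent→Ione: Ione black — skip
    Hilo gray
      Napa gray
        Dover gray
          Dover→Mesa: Mesa black — skip
          Clio gray
          Clio black
          Dover→Ione: Ione black — skip
        Dover black
        Ashby gray
          Elko gray
            Fargo gray
            Fargo black
            Elko→Ione: Ione black — skip
            Elko→Brent: Brent is gray → back edge
First back edge: Elko → Brent.

Elko→Brent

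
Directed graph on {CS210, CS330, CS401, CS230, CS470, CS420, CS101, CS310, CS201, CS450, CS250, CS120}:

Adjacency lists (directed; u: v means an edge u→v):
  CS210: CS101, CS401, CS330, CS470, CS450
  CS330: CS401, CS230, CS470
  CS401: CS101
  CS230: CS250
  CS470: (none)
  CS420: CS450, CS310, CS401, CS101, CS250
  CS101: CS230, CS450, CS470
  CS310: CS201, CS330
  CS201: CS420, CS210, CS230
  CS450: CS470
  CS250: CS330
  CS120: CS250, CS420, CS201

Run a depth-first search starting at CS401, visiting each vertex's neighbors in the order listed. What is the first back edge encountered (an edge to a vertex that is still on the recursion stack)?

DFS from CS401 (visiting each vertex's neighbors in the order listed); mark gray on enter, black on exit:
CS401 gray
  CS101 gray
    CS230 gray
      CS250 gray
        CS330 gray
          CS330→CS401: CS401 is gray → back edge
First back edge: CS330 → CS401.

CS330->CS401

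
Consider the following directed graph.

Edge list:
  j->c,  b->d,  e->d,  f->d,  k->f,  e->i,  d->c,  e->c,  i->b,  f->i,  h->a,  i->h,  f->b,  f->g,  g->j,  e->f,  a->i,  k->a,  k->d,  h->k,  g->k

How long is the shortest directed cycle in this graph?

For each vertex v, BFS finds the shortest path from v back to v.
The shortest such closed walk is i → h → a → i, length 3.

3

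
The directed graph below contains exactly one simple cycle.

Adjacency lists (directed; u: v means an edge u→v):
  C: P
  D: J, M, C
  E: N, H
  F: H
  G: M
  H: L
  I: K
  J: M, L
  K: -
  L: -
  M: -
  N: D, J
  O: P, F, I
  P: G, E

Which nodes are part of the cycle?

DFS with gray/black marking from P:
P gray
  G gray
    M gray
    M black
  G black
  E gray
    N gray
      D gray
        J gray
          J→M: M black — skip
          L gray
          L black
        J black
        D→M: M black — skip
        C gray
          C→P: P is gray → back edge
Back edge closes the cycle P → E → N → D → C → P; its vertices are {C, D, E, N, P}.

C, D, E, N, P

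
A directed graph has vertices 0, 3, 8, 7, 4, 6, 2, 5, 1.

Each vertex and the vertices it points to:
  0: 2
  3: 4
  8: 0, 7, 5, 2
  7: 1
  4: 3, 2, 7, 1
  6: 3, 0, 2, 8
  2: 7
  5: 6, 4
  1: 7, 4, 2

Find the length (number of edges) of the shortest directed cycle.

2

For each vertex v, BFS finds the shortest path from v back to v.
The shortest such closed walk is 3 → 4 → 3, length 2.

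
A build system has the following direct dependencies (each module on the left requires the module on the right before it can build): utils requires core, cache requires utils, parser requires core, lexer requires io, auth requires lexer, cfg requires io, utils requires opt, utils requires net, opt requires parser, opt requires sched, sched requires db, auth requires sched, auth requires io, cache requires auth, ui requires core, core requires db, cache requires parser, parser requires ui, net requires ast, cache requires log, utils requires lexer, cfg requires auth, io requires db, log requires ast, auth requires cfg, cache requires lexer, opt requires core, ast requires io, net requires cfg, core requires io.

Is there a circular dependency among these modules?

DFS with white/gray/black marking, starting from utils:
utils gray
  lexer gray
    io gray
      db gray
      db black
    io black
  lexer black
  opt gray
    sched gray
      sched→db: db black — skip
    sched black
    parser gray
      ui gray
        core gray
          core→io: io black — skip
          core→db: db black — skip
        core black
      ui black
      parser→core: core black — skip
    parser black
    opt→core: core black — skip
  opt black
  net gray
    cfg gray
      cfg→io: io black — skip
      auth gray
        auth→sched: sched black — skip
        auth→io: io black — skip
        auth→cfg: cfg is gray → back edge
Back edge found, so a cycle exists: cfg → auth → cfg.

Yes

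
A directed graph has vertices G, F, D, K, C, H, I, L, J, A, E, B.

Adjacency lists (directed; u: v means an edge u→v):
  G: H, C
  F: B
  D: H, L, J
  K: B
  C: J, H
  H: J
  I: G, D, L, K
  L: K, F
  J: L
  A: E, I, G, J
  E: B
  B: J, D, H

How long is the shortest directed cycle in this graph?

For each vertex v, BFS finds the shortest path from v back to v.
The shortest such closed walk is D → L → F → B → D, length 4.

4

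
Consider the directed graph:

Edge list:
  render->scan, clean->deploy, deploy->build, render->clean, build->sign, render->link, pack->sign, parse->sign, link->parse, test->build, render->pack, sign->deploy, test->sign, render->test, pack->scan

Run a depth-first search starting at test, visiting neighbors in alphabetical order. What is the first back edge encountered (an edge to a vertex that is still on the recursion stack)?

deploy→build

DFS from test (visiting neighbors in alphabetical order); mark gray on enter, black on exit:
test gray
  build gray
    sign gray
      deploy gray
        deploy→build: build is gray → back edge
First back edge: deploy → build.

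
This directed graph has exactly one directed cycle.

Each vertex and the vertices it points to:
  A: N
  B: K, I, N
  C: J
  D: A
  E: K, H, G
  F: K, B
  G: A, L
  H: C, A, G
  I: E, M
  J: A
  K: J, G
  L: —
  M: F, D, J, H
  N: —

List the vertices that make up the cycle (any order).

B, F, I, M

DFS with gray/black marking from I:
I gray
  E gray
    K gray
      J gray
        A gray
          N gray
          N black
        A black
      J black
      G gray
        G→A: A black — skip
        L gray
        L black
      G black
    K black
    H gray
      C gray
        C→J: J black — skip
      C black
      H→A: A black — skip
      H→G: G black — skip
    H black
    E→G: G black — skip
  E black
  M gray
    F gray
      F→K: K black — skip
      B gray
        B→K: K black — skip
        B→I: I is gray → back edge
Back edge closes the cycle I → M → F → B → I; its vertices are {B, F, I, M}.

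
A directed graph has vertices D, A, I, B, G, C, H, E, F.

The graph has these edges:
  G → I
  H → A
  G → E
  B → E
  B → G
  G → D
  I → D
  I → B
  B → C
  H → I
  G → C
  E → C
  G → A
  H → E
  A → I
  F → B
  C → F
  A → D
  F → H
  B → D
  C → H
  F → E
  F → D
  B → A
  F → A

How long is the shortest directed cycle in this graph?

3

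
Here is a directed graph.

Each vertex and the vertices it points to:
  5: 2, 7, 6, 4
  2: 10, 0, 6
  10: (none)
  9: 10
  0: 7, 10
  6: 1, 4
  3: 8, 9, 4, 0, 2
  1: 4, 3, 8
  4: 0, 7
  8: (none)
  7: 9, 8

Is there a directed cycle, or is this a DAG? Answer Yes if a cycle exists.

DFS with white/gray/black marking, starting from 9:
9 gray
  10 gray
  10 black
9 black
5 gray
  2 gray
    2→10: 10 black — skip
    0 gray
      7 gray
        7→9: 9 black — skip
        8 gray
        8 black
      7 black
      0→10: 10 black — skip
    0 black
    6 gray
      1 gray
        4 gray
          4→0: 0 black — skip
          4→7: 7 black — skip
        4 black
        3 gray
          3→8: 8 black — skip
          3→9: 9 black — skip
          3→4: 4 black — skip
          3→0: 0 black — skip
          3→2: 2 is gray → back edge
Back edge found, so a cycle exists: 2 → 6 → 1 → 3 → 2.

Yes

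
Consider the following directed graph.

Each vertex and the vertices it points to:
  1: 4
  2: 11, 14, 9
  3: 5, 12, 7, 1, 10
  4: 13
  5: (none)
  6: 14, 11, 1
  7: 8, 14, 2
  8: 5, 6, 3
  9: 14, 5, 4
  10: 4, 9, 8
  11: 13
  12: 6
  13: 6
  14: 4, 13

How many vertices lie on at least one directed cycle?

10

A vertex is on a directed cycle iff it belongs to a strongly connected component of size ≥ 2 (or has a self-loop).
The vertices on cycles are {1, 3, 4, 6, 7, 8, 10, 11, 13, 14} — 10 in total.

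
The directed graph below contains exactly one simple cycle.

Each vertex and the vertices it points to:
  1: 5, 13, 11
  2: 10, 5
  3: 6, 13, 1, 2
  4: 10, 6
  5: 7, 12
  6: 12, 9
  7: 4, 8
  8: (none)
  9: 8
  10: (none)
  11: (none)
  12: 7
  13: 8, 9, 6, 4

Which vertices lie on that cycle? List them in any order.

DFS with gray/black marking from 4:
4 gray
  10 gray
  10 black
  6 gray
    12 gray
      7 gray
        7→4: 4 is gray → back edge
Back edge closes the cycle 4 → 6 → 12 → 7 → 4; its vertices are {4, 6, 7, 12}.

4, 6, 7, 12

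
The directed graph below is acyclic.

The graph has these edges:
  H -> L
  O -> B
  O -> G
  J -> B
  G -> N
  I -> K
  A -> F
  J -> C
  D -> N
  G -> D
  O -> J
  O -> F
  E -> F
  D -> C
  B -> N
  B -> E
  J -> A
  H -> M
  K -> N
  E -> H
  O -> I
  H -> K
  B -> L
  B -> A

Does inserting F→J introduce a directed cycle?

Adding F→J creates a cycle iff J can already reach F.
Path from J: J → A → F.
So J → … → F → J is a cycle.

Yes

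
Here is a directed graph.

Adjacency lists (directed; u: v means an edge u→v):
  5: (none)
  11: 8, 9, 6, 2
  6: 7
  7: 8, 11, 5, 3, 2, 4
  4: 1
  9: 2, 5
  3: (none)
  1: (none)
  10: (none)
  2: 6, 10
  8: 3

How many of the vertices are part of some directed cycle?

A vertex is on a directed cycle iff it belongs to a strongly connected component of size ≥ 2 (or has a self-loop).
The vertices on cycles are {2, 6, 7, 9, 11} — 5 in total.

5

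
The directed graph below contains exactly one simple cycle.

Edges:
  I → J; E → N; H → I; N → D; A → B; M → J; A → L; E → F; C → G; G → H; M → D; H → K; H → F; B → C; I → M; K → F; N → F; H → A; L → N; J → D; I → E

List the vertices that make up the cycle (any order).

A, B, C, G, H

DFS with gray/black marking from H:
H gray
  F gray
  F black
  I gray
    J gray
      D gray
      D black
    J black
    M gray
      M→D: D black — skip
      M→J: J black — skip
    M black
    E gray
      E→F: F black — skip
      N gray
        N→D: D black — skip
        N→F: F black — skip
      N black
    E black
  I black
  K gray
    K→F: F black — skip
  K black
  A gray
    B gray
      C gray
        G gray
          G→H: H is gray → back edge
Back edge closes the cycle H → A → B → C → G → H; its vertices are {A, B, C, G, H}.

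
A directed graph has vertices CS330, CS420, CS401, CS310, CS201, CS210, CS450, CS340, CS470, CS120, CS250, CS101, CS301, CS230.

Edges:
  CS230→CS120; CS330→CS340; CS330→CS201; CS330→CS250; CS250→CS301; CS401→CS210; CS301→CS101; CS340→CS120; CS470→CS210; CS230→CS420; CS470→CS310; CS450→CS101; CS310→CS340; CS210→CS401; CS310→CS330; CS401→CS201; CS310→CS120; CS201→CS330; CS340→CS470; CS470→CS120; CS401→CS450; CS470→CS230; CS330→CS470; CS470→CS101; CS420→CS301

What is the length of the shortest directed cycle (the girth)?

2

For each vertex v, BFS finds the shortest path from v back to v.
The shortest such closed walk is CS401 → CS210 → CS401, length 2.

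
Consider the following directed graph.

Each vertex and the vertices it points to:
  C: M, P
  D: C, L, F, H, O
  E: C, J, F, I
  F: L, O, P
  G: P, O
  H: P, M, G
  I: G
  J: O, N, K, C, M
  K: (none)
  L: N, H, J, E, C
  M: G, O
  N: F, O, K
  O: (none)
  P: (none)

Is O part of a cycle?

No

O lies on a cycle iff there is a path from O back to itself.
Exploring from O, it never reaches itself; equivalently, its strongly connected component is a singleton.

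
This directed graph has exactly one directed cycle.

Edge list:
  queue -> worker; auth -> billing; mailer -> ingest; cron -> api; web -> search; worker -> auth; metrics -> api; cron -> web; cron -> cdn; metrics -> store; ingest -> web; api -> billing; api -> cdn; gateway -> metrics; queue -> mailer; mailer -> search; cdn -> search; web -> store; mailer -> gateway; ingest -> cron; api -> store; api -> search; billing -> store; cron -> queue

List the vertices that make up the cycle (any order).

cron, queue, ingest, mailer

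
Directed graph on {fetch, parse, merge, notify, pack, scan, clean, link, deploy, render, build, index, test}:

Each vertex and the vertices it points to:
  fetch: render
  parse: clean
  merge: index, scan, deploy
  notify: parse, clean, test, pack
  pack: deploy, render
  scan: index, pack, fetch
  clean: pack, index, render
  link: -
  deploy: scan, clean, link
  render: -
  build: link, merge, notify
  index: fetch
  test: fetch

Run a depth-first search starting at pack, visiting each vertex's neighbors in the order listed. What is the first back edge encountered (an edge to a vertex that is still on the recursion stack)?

scan→pack

DFS from pack (visiting each vertex's neighbors in the order listed); mark gray on enter, black on exit:
pack gray
  deploy gray
    scan gray
      index gray
        fetch gray
          render gray
          render black
        fetch black
      index black
      scan→pack: pack is gray → back edge
First back edge: scan → pack.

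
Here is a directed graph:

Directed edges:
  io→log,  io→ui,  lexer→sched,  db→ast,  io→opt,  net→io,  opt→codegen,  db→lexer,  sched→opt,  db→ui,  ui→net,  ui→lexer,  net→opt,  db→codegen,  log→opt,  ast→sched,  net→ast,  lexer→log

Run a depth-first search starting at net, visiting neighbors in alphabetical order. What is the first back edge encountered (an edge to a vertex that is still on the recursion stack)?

ui→net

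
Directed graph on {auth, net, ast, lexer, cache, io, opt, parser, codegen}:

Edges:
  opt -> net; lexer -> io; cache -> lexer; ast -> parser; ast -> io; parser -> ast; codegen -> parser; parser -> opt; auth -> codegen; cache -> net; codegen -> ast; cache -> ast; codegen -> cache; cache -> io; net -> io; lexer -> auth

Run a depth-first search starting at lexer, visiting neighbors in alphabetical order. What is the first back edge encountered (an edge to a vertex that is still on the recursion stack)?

parser→ast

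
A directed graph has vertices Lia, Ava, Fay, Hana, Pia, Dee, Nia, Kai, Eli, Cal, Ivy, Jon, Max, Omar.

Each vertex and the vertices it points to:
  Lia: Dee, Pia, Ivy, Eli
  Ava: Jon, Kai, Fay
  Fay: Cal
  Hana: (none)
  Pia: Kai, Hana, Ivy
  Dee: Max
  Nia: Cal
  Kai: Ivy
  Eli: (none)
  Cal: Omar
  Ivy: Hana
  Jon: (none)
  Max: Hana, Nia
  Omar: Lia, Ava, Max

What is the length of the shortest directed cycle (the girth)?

4

For each vertex v, BFS finds the shortest path from v back to v.
The shortest such closed walk is Omar → Ava → Fay → Cal → Omar, length 4.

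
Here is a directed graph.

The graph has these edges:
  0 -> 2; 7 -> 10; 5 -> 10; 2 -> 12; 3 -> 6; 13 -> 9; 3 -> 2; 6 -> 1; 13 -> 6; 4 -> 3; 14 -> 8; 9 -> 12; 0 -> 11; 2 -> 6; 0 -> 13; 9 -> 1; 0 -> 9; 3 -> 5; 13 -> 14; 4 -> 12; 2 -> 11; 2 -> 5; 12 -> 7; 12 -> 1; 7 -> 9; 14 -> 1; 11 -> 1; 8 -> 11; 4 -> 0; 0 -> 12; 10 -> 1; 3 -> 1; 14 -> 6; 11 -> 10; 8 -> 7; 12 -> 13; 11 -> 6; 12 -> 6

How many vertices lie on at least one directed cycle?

6

A vertex is on a directed cycle iff it belongs to a strongly connected component of size ≥ 2 (or has a self-loop).
The vertices on cycles are {7, 8, 9, 12, 13, 14} — 6 in total.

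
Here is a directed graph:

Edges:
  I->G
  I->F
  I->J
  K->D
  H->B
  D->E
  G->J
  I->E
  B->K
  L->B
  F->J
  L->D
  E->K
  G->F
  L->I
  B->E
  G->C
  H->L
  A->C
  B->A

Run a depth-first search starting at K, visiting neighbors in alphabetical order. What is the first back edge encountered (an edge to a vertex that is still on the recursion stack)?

E->K

DFS from K (visiting neighbors in alphabetical order); mark gray on enter, black on exit:
K gray
  D gray
    E gray
      E→K: K is gray → back edge
First back edge: E → K.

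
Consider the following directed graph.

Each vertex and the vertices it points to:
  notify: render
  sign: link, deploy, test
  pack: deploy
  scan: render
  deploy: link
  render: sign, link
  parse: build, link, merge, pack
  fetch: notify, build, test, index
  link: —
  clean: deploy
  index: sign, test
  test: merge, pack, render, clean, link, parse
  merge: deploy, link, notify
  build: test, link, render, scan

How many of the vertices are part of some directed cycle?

8

A vertex is on a directed cycle iff it belongs to a strongly connected component of size ≥ 2 (or has a self-loop).
The vertices on cycles are {scan, sign, test, build, merge, parse, notify, render} — 8 in total.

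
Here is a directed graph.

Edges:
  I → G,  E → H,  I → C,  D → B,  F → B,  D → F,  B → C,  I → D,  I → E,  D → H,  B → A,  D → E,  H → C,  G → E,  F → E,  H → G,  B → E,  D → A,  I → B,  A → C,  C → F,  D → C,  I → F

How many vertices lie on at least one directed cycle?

7

A vertex is on a directed cycle iff it belongs to a strongly connected component of size ≥ 2 (or has a self-loop).
The vertices on cycles are {A, B, C, E, F, G, H} — 7 in total.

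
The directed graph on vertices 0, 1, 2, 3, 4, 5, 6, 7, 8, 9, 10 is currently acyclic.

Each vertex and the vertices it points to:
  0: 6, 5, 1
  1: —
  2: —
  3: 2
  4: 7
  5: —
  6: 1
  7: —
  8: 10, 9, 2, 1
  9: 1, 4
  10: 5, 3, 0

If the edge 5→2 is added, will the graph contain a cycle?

No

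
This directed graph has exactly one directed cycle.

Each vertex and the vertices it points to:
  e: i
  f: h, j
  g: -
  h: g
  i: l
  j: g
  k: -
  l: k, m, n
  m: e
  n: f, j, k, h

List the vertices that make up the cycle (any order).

e, i, l, m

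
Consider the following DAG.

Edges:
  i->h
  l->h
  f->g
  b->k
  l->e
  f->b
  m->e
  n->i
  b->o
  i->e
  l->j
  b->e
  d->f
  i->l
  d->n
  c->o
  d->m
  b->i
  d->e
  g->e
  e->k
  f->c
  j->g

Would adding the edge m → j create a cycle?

Adding m→j creates a cycle iff j can already reach m.
Explore from j: no path reaches m. The graph stays acyclic.

No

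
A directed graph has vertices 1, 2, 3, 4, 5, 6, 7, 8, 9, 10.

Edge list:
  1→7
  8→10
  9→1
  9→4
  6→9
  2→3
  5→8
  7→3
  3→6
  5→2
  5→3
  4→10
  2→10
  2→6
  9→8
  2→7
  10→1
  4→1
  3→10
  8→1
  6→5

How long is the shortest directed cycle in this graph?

3

For each vertex v, BFS finds the shortest path from v back to v.
The shortest such closed walk is 2 → 6 → 5 → 2, length 3.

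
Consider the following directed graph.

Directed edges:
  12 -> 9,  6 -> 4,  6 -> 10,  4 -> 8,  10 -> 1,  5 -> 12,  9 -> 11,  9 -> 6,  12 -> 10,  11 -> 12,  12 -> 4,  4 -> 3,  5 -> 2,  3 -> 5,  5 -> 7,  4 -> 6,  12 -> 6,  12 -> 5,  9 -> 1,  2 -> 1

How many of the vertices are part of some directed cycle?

A vertex is on a directed cycle iff it belongs to a strongly connected component of size ≥ 2 (or has a self-loop).
The vertices on cycles are {3, 4, 5, 6, 9, 11, 12} — 7 in total.

7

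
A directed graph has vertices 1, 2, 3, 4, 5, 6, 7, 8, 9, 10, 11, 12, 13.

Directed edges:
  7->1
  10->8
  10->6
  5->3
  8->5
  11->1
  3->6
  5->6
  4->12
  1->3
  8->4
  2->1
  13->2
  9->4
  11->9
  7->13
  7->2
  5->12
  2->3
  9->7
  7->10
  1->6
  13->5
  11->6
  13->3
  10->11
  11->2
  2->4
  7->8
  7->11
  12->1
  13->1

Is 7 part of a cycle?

7 is on a cycle iff 7 can reach itself via ≥1 edge.
7 → 11 → 9 → 7 — yes.

Yes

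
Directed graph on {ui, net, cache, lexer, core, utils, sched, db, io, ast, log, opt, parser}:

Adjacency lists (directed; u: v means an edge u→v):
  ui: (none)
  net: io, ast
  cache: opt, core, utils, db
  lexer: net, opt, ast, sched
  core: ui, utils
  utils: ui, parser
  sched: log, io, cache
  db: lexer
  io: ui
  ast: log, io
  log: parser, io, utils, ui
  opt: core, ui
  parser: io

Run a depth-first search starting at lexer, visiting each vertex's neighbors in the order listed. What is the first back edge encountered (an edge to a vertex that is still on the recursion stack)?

db->lexer

DFS from lexer (visiting each vertex's neighbors in the order listed); mark gray on enter, black on exit:
lexer gray
  net gray
    io gray
      ui gray
      ui black
    io black
    ast gray
      log gray
        parser gray
          parser→io: io black — skip
        parser black
        log→io: io black — skip
        utils gray
          utils→ui: ui black — skip
          utils→parser: parser black — skip
        utils black
        log→ui: ui black — skip
      log black
      ast→io: io black — skip
    ast black
  net black
  opt gray
    core gray
      core→ui: ui black — skip
      core→utils: utils black — skip
    core black
    opt→ui: ui black — skip
  opt black
  lexer→ast: ast black — skip
  sched gray
    sched→log: log black — skip
    sched→io: io black — skip
    cache gray
      cache→opt: opt black — skip
      cache→core: core black — skip
      cache→utils: utils black — skip
      db gray
        db→lexer: lexer is gray → back edge
First back edge: db → lexer.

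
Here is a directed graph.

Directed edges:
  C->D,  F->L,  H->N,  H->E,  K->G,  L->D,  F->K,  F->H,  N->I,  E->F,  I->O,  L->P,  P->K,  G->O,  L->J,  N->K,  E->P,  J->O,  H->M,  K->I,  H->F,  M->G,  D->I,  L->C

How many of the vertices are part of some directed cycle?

3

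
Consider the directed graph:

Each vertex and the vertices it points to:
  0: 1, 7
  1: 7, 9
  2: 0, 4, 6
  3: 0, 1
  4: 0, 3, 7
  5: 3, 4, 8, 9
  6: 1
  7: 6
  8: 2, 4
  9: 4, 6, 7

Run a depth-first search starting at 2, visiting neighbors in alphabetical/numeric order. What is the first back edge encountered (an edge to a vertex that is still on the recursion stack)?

6->1

DFS from 2 (visiting neighbors in alphabetical/numeric order); mark gray on enter, black on exit:
2 gray
  0 gray
    1 gray
      7 gray
        6 gray
          6→1: 1 is gray → back edge
First back edge: 6 → 1.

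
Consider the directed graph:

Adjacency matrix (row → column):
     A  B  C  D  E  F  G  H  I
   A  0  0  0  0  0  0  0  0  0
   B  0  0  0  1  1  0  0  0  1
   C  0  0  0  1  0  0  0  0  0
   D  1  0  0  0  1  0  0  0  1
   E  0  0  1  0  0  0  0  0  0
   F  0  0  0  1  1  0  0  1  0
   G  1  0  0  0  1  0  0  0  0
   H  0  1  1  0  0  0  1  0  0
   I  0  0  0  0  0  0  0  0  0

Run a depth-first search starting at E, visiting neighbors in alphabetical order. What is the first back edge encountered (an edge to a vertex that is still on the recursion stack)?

DFS from E (visiting neighbors in alphabetical order); mark gray on enter, black on exit:
E gray
  C gray
    D gray
      A gray
      A black
      D→E: E is gray → back edge
First back edge: D → E.

D->E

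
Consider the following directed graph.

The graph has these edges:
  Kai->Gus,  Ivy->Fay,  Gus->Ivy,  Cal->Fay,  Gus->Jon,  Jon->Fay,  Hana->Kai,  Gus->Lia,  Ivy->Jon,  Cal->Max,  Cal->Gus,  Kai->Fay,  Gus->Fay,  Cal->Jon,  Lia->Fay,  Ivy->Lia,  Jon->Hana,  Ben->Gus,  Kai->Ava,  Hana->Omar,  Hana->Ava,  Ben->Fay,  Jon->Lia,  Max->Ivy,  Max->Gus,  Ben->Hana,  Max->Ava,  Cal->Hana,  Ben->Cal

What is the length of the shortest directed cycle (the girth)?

4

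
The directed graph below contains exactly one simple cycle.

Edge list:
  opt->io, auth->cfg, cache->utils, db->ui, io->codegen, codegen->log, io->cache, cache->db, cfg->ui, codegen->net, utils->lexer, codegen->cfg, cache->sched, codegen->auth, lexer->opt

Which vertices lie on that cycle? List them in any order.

DFS with gray/black marking from io:
io gray
  codegen gray
    net gray
    net black
    auth gray
      cfg gray
        ui gray
        ui black
      cfg black
    auth black
    log gray
    log black
    codegen→cfg: cfg black — skip
  codegen black
  cache gray
    db gray
      db→ui: ui black — skip
    db black
    sched gray
    sched black
    utils gray
      lexer gray
        opt gray
          opt→io: io is gray → back edge
Back edge closes the cycle io → cache → utils → lexer → opt → io; its vertices are {io, opt, cache, lexer, utils}.

io, opt, cache, lexer, utils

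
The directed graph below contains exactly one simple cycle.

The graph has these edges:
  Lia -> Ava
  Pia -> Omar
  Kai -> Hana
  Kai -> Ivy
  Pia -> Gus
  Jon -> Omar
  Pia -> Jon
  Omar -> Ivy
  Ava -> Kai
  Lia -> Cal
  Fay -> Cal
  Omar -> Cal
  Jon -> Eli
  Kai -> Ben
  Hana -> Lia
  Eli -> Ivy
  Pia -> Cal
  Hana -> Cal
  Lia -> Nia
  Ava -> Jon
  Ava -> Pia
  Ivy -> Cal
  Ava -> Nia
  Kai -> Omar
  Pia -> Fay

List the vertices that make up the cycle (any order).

DFS with gray/black marking from Ava:
Ava gray
  Nia gray
  Nia black
  Pia gray
    Jon gray
      Eli gray
        Ivy gray
          Cal gray
          Cal black
        Ivy black
      Eli black
      Omar gray
        Omar→Ivy: Ivy black — skip
        Omar→Cal: Cal black — skip
      Omar black
    Jon black
    Pia→Omar: Omar black — skip
    Pia→Cal: Cal black — skip
    Gus gray
    Gus black
    Fay gray
      Fay→Cal: Cal black — skip
    Fay black
  Pia black
  Ava→Jon: Jon black — skip
  Kai gray
    Kai→Omar: Omar black — skip
    Ben gray
    Ben black
    Kai→Ivy: Ivy black — skip
    Hana gray
      Hana→Cal: Cal black — skip
      Lia gray
        Lia→Nia: Nia black — skip
        Lia→Cal: Cal black — skip
        Lia→Ava: Ava is gray → back edge
Back edge closes the cycle Ava → Kai → Hana → Lia → Ava; its vertices are {Ava, Kai, Lia, Hana}.

Ava, Kai, Lia, Hana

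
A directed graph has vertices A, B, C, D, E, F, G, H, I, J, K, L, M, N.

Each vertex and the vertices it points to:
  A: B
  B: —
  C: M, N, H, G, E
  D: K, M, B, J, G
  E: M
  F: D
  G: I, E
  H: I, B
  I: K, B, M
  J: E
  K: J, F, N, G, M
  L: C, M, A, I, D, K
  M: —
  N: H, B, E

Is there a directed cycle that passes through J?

J lies on a cycle iff there is a path from J back to itself.
Exploring from J, it never reaches itself; equivalently, its strongly connected component is a singleton.

No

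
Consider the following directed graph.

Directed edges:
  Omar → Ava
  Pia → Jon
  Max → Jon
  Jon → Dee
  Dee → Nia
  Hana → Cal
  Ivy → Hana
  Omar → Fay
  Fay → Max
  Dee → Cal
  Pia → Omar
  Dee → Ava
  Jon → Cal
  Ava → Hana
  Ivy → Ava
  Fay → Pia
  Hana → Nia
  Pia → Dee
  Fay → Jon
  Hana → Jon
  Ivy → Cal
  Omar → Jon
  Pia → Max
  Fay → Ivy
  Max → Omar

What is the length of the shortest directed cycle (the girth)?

3

For each vertex v, BFS finds the shortest path from v back to v.
The shortest such closed walk is Pia → Omar → Fay → Pia, length 3.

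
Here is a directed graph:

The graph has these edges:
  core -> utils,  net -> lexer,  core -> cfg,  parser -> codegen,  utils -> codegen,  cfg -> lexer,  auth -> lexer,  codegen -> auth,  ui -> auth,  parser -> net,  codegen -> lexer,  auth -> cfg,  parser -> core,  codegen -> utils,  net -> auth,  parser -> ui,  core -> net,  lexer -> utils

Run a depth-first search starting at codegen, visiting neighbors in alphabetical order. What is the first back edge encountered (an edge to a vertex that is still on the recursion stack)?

utils→codegen

DFS from codegen (visiting neighbors in alphabetical order); mark gray on enter, black on exit:
codegen gray
  auth gray
    cfg gray
      lexer gray
        utils gray
          utils→codegen: codegen is gray → back edge
First back edge: utils → codegen.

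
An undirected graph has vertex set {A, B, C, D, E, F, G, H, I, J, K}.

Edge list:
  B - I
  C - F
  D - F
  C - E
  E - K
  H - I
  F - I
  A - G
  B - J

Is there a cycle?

DFS, tracking each vertex's parent; an edge to a visited non-parent vertex closes a cycle.
Start from B:
visit B (parent –)
  visit J (parent B)
    J–B: parent, skip
  visit I (parent B)
    visit H (parent I)
      H–I: parent, skip
    I–B: parent, skip
    visit F (parent I)
      visit C (parent F)
        C–F: parent, skip
        visit E (parent C)
          E–C: parent, skip
          visit K (parent E)
            K–E: parent, skip
      F–I: parent, skip
      visit D (parent F)
        D–F: parent, skip
visit A (parent –)
  visit G (parent A)
    G–A: parent, skip
No non-parent visited neighbor found — the graph is a forest.

No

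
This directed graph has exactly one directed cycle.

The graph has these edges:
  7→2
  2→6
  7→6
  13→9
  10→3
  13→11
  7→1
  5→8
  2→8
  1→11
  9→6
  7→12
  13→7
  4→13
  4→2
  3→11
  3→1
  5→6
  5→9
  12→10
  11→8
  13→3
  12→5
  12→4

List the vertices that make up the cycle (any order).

DFS with gray/black marking from 12:
12 gray
  5 gray
    6 gray
    6 black
    9 gray
      9→6: 6 black — skip
    9 black
    8 gray
    8 black
  5 black
  4 gray
    2 gray
      2→6: 6 black — skip
      2→8: 8 black — skip
    2 black
    13 gray
      7 gray
        7→12: 12 is gray → back edge
Back edge closes the cycle 12 → 4 → 13 → 7 → 12; its vertices are {4, 7, 12, 13}.

4, 7, 12, 13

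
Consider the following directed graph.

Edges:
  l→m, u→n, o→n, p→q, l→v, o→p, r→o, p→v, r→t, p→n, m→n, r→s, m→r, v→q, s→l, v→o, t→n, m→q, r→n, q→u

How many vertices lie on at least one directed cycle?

7

A vertex is on a directed cycle iff it belongs to a strongly connected component of size ≥ 2 (or has a self-loop).
The vertices on cycles are {l, m, o, p, r, s, v} — 7 in total.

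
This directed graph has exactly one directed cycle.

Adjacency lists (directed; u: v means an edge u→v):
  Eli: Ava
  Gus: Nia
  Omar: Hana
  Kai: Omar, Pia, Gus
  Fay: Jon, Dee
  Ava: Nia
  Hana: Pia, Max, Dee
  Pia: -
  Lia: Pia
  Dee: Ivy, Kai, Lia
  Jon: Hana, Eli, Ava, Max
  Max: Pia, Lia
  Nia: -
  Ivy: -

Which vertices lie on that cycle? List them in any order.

Dee, Kai, Hana, Omar

DFS with gray/black marking from Dee:
Dee gray
  Ivy gray
  Ivy black
  Kai gray
    Omar gray
      Hana gray
        Pia gray
        Pia black
        Max gray
          Max→Pia: Pia black — skip
          Lia gray
            Lia→Pia: Pia black — skip
          Lia black
        Max black
        Hana→Dee: Dee is gray → back edge
Back edge closes the cycle Dee → Kai → Omar → Hana → Dee; its vertices are {Dee, Kai, Hana, Omar}.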